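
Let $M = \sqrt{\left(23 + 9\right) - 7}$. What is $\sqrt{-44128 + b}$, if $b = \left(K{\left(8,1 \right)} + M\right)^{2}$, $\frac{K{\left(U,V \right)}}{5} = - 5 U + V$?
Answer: $6 i \sqrt{223} \approx 89.599 i$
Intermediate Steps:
$K{\left(U,V \right)} = - 25 U + 5 V$ ($K{\left(U,V \right)} = 5 \left(- 5 U + V\right) = 5 \left(V - 5 U\right) = - 25 U + 5 V$)
$M = 5$ ($M = \sqrt{32 - 7} = \sqrt{25} = 5$)
$b = 36100$ ($b = \left(\left(\left(-25\right) 8 + 5 \cdot 1\right) + 5\right)^{2} = \left(\left(-200 + 5\right) + 5\right)^{2} = \left(-195 + 5\right)^{2} = \left(-190\right)^{2} = 36100$)
$\sqrt{-44128 + b} = \sqrt{-44128 + 36100} = \sqrt{-8028} = 6 i \sqrt{223}$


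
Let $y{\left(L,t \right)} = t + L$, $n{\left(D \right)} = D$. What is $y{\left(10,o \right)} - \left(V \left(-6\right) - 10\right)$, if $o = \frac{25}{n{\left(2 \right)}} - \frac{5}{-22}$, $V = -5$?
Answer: $\frac{30}{11} \approx 2.7273$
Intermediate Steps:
$o = \frac{140}{11}$ ($o = \frac{25}{2} - \frac{5}{-22} = 25 \cdot \frac{1}{2} - - \frac{5}{22} = \frac{25}{2} + \frac{5}{22} = \frac{140}{11} \approx 12.727$)
$y{\left(L,t \right)} = L + t$
$y{\left(10,o \right)} - \left(V \left(-6\right) - 10\right) = \left(10 + \frac{140}{11}\right) - \left(\left(-5\right) \left(-6\right) - 10\right) = \frac{250}{11} - \left(30 - 10\right) = \frac{250}{11} - 20 = \frac{30}{11}$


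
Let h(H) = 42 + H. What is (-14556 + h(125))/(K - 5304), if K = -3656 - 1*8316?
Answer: 14389/17276 ≈ 0.83289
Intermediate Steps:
K = -11972 (K = -3656 - 8316 = -11972)
(-14556 + h(125))/(K - 5304) = (-14556 + (42 + 125))/(-11972 - 5304) = (-14556 + 167)/(-17276) = -14389*(-1/17276) = 14389/17276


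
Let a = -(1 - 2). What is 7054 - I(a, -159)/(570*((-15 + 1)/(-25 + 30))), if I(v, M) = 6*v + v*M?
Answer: 3752677/532 ≈ 7053.9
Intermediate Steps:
a = 1 (a = -1*(-1) = 1)
I(v, M) = 6*v + M*v
7054 - I(a, -159)/(570*((-15 + 1)/(-25 + 30))) = 7054 - 1*(6 - 159)/(570*((-15 + 1)/(-25 + 30))) = 7054 - 1*(-153)/(570*(-14/5)) = 7054 - (-153)/(570*(-14*⅕)) = 7054 - (-153)/(570*(-14/5)) = 7054 - (-153)/(-1596) = 7054 - (-153)*(-1)/1596 = 7054 - 1*51/532 = 7054 - 51/532 = 3752677/532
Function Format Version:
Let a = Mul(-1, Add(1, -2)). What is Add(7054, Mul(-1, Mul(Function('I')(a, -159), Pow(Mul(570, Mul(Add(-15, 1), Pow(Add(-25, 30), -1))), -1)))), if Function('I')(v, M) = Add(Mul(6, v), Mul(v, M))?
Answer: Rational(3752677, 532) ≈ 7053.9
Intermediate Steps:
a = 1 (a = Mul(-1, -1) = 1)
Function('I')(v, M) = Add(Mul(6, v), Mul(M, v))
Add(7054, Mul(-1, Mul(Function('I')(a, -159), Pow(Mul(570, Mul(Add(-15, 1), Pow(Add(-25, 30), -1))), -1)))) = Add(7054, Mul(-1, Mul(Mul(1, Add(6, -159)), Pow(Mul(570, Mul(Add(-15, 1), Pow(Add(-25, 30), -1))), -1)))) = Add(7054, Mul(-1, Mul(Mul(1, -153), Pow(Mul(570, Mul(-14, Pow(5, -1))), -1)))) = Add(7054, Mul(-1, Mul(-153, Pow(Mul(570, Mul(-14, Rational(1, 5))), -1)))) = Add(7054, Mul(-1, Mul(-153, Pow(Mul(570, Rational(-14, 5)), -1)))) = Add(7054, Mul(-1, Mul(-153, Pow(-1596, -1)))) = Add(7054, Mul(-1, Mul(-153, Rational(-1, 1596)))) = Add(7054, Mul(-1, Rational(51, 532))) = Add(7054, Rational(-51, 532)) = Rational(3752677, 532)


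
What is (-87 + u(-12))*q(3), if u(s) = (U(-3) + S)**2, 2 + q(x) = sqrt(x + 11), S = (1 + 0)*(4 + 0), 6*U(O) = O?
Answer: 299/2 - 299*sqrt(14)/4 ≈ -130.19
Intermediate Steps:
U(O) = O/6
S = 4 (S = 1*4 = 4)
q(x) = -2 + sqrt(11 + x) (q(x) = -2 + sqrt(x + 11) = -2 + sqrt(11 + x))
u(s) = 49/4 (u(s) = ((1/6)*(-3) + 4)**2 = (-1/2 + 4)**2 = (7/2)**2 = 49/4)
(-87 + u(-12))*q(3) = (-87 + 49/4)*(-2 + sqrt(11 + 3)) = -299*(-2 + sqrt(14))/4 = 299/2 - 299*sqrt(14)/4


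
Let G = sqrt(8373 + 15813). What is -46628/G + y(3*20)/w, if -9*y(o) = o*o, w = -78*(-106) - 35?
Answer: -400/8233 - 23314*sqrt(24186)/12093 ≈ -299.87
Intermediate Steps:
G = sqrt(24186) ≈ 155.52
w = 8233 (w = 8268 - 35 = 8233)
y(o) = -o**2/9 (y(o) = -o*o/9 = -o**2/9)
-46628/G + y(3*20)/w = -46628*sqrt(24186)/24186 - (3*20)**2/9/8233 = -23314*sqrt(24186)/12093 - 1/9*60**2*(1/8233) = -23314*sqrt(24186)/12093 - 1/9*3600*(1/8233) = -23314*sqrt(24186)/12093 - 400*1/8233 = -23314*sqrt(24186)/12093 - 400/8233 = -400/8233 - 23314*sqrt(24186)/12093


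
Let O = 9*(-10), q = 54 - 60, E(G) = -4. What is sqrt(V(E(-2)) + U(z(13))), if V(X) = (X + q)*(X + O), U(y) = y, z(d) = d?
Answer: sqrt(953) ≈ 30.871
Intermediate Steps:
q = -6
O = -90
V(X) = (-90 + X)*(-6 + X) (V(X) = (X - 6)*(X - 90) = (-6 + X)*(-90 + X) = (-90 + X)*(-6 + X))
sqrt(V(E(-2)) + U(z(13))) = sqrt((540 + (-4)**2 - 96*(-4)) + 13) = sqrt((540 + 16 + 384) + 13) = sqrt(940 + 13) = sqrt(953)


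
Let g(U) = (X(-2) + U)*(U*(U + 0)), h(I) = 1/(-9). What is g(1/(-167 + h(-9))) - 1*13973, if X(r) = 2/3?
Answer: -47537152869785/3402072064 ≈ -13973.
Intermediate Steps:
h(I) = -⅑ (h(I) = 1*(-⅑) = -⅑)
X(r) = ⅔ (X(r) = 2*(⅓) = ⅔)
g(U) = U²*(⅔ + U) (g(U) = (⅔ + U)*(U*(U + 0)) = (⅔ + U)*(U*U) = (⅔ + U)*U² = U²*(⅔ + U))
g(1/(-167 + h(-9))) - 1*13973 = (1/(-167 - ⅑))²*(⅔ + 1/(-167 - ⅑)) - 1*13973 = (1/(-1504/9))²*(⅔ + 1/(-1504/9)) - 13973 = (-9/1504)²*(⅔ - 9/1504) - 13973 = (81/2262016)*(2981/4512) - 13973 = 80487/3402072064 - 13973 = -47537152869785/3402072064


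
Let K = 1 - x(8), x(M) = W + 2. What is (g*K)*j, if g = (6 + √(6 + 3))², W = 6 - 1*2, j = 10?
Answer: -4050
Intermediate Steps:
W = 4 (W = 6 - 2 = 4)
x(M) = 6 (x(M) = 4 + 2 = 6)
g = 81 (g = (6 + √9)² = (6 + 3)² = 9² = 81)
K = -5 (K = 1 - 1*6 = 1 - 6 = -5)
(g*K)*j = (81*(-5))*10 = -405*10 = -4050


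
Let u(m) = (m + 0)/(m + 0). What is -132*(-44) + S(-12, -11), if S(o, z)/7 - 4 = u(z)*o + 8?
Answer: 5808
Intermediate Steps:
u(m) = 1 (u(m) = m/m = 1)
S(o, z) = 84 + 7*o (S(o, z) = 28 + 7*(1*o + 8) = 28 + 7*(o + 8) = 28 + 7*(8 + o) = 28 + (56 + 7*o) = 84 + 7*o)
-132*(-44) + S(-12, -11) = -132*(-44) + (84 + 7*(-12)) = 5808 + (84 - 84) = 5808 + 0 = 5808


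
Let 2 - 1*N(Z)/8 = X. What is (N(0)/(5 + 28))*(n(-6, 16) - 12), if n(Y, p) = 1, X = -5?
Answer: -56/3 ≈ -18.667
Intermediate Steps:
N(Z) = 56 (N(Z) = 16 - 8*(-5) = 16 + 40 = 56)
(N(0)/(5 + 28))*(n(-6, 16) - 12) = (56/(5 + 28))*(1 - 12) = (56/33)*(-11) = -56/3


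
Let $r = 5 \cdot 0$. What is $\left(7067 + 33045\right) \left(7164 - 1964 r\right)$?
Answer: $287362368$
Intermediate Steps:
$r = 0$
$\left(7067 + 33045\right) \left(7164 - 1964 r\right) = \left(7067 + 33045\right) \left(7164 - 0\right) = 40112 \left(7164 + 0\right) = 40112 \cdot 7164 = 287362368$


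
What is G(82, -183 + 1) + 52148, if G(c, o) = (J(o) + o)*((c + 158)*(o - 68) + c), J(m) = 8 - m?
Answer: -427196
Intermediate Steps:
G(c, o) = 8*c + 8*(-68 + o)*(158 + c) (G(c, o) = ((8 - o) + o)*((c + 158)*(o - 68) + c) = 8*((158 + c)*(-68 + o) + c) = 8*((-68 + o)*(158 + c) + c) = 8*(c + (-68 + o)*(158 + c)) = 8*c + 8*(-68 + o)*(158 + c))
G(82, -183 + 1) + 52148 = (-85952 - 536*82 + 1264*(-183 + 1) + 8*82*(-183 + 1)) + 52148 = (-85952 - 43952 + 1264*(-182) + 8*82*(-182)) + 52148 = (-85952 - 43952 - 230048 - 119392) + 52148 = -479344 + 52148 = -427196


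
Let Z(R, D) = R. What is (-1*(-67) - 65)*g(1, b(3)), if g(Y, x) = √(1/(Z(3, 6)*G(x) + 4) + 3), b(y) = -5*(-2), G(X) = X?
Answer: √3502/17 ≈ 3.4810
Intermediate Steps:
b(y) = 10
g(Y, x) = √(3 + 1/(4 + 3*x)) (g(Y, x) = √(1/(3*x + 4) + 3) = √(1/(4 + 3*x) + 3) = √(3 + 1/(4 + 3*x)))
(-1*(-67) - 65)*g(1, b(3)) = (-1*(-67) - 65)*√((13 + 9*10)/(4 + 3*10)) = (67 - 65)*√((13 + 90)/(4 + 30)) = 2*√(103/34) = 2*(√3502/34) = √3502/17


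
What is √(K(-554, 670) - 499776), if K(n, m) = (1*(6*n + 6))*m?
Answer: 2*I*√680709 ≈ 1650.1*I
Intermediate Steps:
K(n, m) = m*(6 + 6*n) (K(n, m) = (1*(6 + 6*n))*m = (6 + 6*n)*m = m*(6 + 6*n))
√(K(-554, 670) - 499776) = √(6*670*(1 - 554) - 499776) = √(6*670*(-553) - 499776) = √(-2223060 - 499776) = √(-2722836) = 2*I*√680709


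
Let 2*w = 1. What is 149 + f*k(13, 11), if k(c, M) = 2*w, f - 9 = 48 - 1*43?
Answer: 163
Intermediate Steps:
w = ½ (w = (½)*1 = ½ ≈ 0.50000)
f = 14 (f = 9 + (48 - 1*43) = 9 + (48 - 43) = 9 + 5 = 14)
k(c, M) = 1 (k(c, M) = 2*(½) = 1)
149 + f*k(13, 11) = 149 + 14*1 = 149 + 14 = 163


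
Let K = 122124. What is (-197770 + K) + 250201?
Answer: 174555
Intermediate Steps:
(-197770 + K) + 250201 = (-197770 + 122124) + 250201 = -75646 + 250201 = 174555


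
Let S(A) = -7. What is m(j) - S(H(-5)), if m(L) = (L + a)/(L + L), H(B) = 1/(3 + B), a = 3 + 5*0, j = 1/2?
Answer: 21/2 ≈ 10.500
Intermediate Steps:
j = ½ ≈ 0.50000
a = 3 (a = 3 + 0 = 3)
m(L) = (3 + L)/(2*L) (m(L) = (L + 3)/(L + L) = (3 + L)/((2*L)) = (3 + L)*(1/(2*L)) = (3 + L)/(2*L))
m(j) - S(H(-5)) = (3 + ½)/(2*(½)) - 1*(-7) = (½)*2*(7/2) + 7 = 7/2 + 7 = 21/2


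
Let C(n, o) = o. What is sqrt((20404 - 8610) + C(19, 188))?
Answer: sqrt(11982) ≈ 109.46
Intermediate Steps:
sqrt((20404 - 8610) + C(19, 188)) = sqrt((20404 - 8610) + 188) = sqrt(11794 + 188) = sqrt(11982)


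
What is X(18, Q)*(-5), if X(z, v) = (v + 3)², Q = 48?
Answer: -13005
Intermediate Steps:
X(z, v) = (3 + v)²
X(18, Q)*(-5) = (3 + 48)²*(-5) = 51²*(-5) = 2601*(-5) = -13005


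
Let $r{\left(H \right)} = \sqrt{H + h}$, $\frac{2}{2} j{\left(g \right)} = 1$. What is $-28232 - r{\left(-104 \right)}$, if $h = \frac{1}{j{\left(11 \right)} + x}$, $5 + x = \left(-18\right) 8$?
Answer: $-28232 - \frac{i \sqrt{569541}}{74} \approx -28232.0 - 10.198 i$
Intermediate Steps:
$j{\left(g \right)} = 1$
$x = -149$ ($x = -5 - 144 = -149$)
$h = - \frac{1}{148}$ ($h = \frac{1}{1 - 149} = \frac{1}{-148} = - \frac{1}{148} \approx -0.0067568$)
$r{\left(H \right)} = \sqrt{- \frac{1}{148} + H}$ ($r{\left(H \right)} = \sqrt{H - \frac{1}{148}} = \sqrt{- \frac{1}{148} + H}$)
$-28232 - r{\left(-104 \right)} = -28232 - \frac{\sqrt{-37 + 5476 \left(-104\right)}}{74} = -28232 - \frac{\sqrt{-37 - 569504}}{74} = -28232 - \frac{\sqrt{-569541}}{74} = -28232 - \frac{i \sqrt{569541}}{74}$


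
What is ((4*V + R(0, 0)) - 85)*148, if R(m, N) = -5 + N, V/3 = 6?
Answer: -2664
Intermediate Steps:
V = 18 (V = 3*6 = 18)
((4*V + R(0, 0)) - 85)*148 = ((4*18 + (-5 + 0)) - 85)*148 = ((72 - 5) - 85)*148 = (67 - 85)*148 = -18*148 = -2664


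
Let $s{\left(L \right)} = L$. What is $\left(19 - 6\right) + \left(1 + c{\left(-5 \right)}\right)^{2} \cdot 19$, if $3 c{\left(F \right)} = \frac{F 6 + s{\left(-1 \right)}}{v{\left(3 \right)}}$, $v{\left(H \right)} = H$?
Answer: $\frac{10249}{81} \approx 126.53$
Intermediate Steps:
$c{\left(F \right)} = - \frac{1}{9} + \frac{2 F}{3}$ ($c{\left(F \right)} = \frac{\left(F 6 - 1\right) \frac{1}{3}}{3} = \frac{\left(6 F - 1\right) \frac{1}{3}}{3} = \frac{\left(-1 + 6 F\right) \frac{1}{3}}{3} = \frac{- \frac{1}{3} + 2 F}{3} = - \frac{1}{9} + \frac{2 F}{3}$)
$\left(19 - 6\right) + \left(1 + c{\left(-5 \right)}\right)^{2} \cdot 19 = \left(19 - 6\right) + \left(1 + \left(- \frac{1}{9} + \frac{2}{3} \left(-5\right)\right)\right)^{2} \cdot 19 = \left(19 - 6\right) + \left(1 - \frac{31}{9}\right)^{2} \cdot 19 = 13 + \left(1 - \frac{31}{9}\right)^{2} \cdot 19 = 13 + \left(- \frac{22}{9}\right)^{2} \cdot 19 = 13 + \frac{484}{81} \cdot 19 = 13 + \frac{9196}{81} = \frac{10249}{81}$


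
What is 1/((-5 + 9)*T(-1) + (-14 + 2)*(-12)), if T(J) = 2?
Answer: 1/152 ≈ 0.0065789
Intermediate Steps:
1/((-5 + 9)*T(-1) + (-14 + 2)*(-12)) = 1/((-5 + 9)*2 + (-14 + 2)*(-12)) = 1/(4*2 - 12*(-12)) = 1/(8 + 144) = 1/152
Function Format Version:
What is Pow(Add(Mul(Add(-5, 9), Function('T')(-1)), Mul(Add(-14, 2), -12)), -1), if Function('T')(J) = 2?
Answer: Rational(1, 152) ≈ 0.0065789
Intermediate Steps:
Pow(Add(Mul(Add(-5, 9), Function('T')(-1)), Mul(Add(-14, 2), -12)), -1) = Pow(Add(Mul(Add(-5, 9), 2), Mul(Add(-14, 2), -12)), -1) = Pow(Add(Mul(4, 2), Mul(-12, -12)), -1) = Pow(Add(8, 144), -1) = Pow(152, -1) = Rational(1, 152)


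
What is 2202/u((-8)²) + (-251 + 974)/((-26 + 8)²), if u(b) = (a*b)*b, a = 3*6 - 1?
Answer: 2127391/940032 ≈ 2.2631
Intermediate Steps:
a = 17 (a = 18 - 1 = 17)
u(b) = 17*b² (u(b) = (17*b)*b = 17*b²)
2202/u((-8)²) + (-251 + 974)/((-26 + 8)²) = 2202/((17*((-8)²)²)) + (-251 + 974)/((-26 + 8)²) = 2202/((17*64²)) + 723/((-18)²) = 2202/((17*4096)) + 723/324 = 2202/69632 + 723*(1/324) = 2202*(1/69632) + 241/108 = 1101/34816 + 241/108 = 2127391/940032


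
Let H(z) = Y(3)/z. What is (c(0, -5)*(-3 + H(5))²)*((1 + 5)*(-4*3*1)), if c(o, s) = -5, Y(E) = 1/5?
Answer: 394272/125 ≈ 3154.2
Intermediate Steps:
Y(E) = ⅕
H(z) = 1/(5*z)
(c(0, -5)*(-3 + H(5))²)*((1 + 5)*(-4*3*1)) = (-5*(-3 + (⅕)/5)²)*((1 + 5)*(-4*3*1)) = (-5*(-3 + (⅕)*(⅕))²)*(6*(-12*1)) = (-5*(-3 + 1/25)²)*(6*(-12)) = -5*(-74/25)²*(-72) = -5*5476/625*(-72) = -5476/125*(-72) = 394272/125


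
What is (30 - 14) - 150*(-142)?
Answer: 21316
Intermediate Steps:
(30 - 14) - 150*(-142) = 16 + 21300 = 21316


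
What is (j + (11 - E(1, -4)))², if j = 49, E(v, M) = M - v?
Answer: 4225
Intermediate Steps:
(j + (11 - E(1, -4)))² = (49 + (11 - (-4 - 1*1)))² = (49 + (11 - (-4 - 1)))² = (49 + (11 - 1*(-5)))² = (49 + (11 + 5))² = (49 + 16)² = 65² = 4225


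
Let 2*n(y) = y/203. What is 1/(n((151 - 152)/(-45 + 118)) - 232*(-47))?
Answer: 29638/323172751 ≈ 9.1709e-5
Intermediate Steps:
n(y) = y/406 (n(y) = (y/203)/2 = y/406)
1/(n((151 - 152)/(-45 + 118)) - 232*(-47)) = 1/(((151 - 152)/(-45 + 118))/406 - 232*(-47)) = 1/((-1/73)/406 + 10904) = 1/((-1*1/73)/406 + 10904) = 1/((1/406)*(-1/73) + 10904) = 1/(-1/29638 + 10904) = 1/(323172751/29638) = 29638/323172751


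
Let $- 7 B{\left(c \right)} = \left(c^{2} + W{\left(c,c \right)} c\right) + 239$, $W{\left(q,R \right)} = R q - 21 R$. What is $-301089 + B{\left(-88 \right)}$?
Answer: $- \frac{1271510}{7} \approx -1.8164 \cdot 10^{5}$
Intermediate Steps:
$W{\left(q,R \right)} = - 21 R + R q$
$B{\left(c \right)} = - \frac{239}{7} - \frac{c^{2}}{7} - \frac{c^{2} \left(-21 + c\right)}{7}$ ($B{\left(c \right)} = - \frac{\left(c^{2} + c \left(-21 + c\right) c\right) + 239}{7} = - \frac{\left(c^{2} + c^{2} \left(-21 + c\right)\right) + 239}{7} = - \frac{239 + c^{2} + c^{2} \left(-21 + c\right)}{7} = - \frac{239}{7} - \frac{c^{2}}{7} - \frac{c^{2} \left(-21 + c\right)}{7}$)
$-301089 + B{\left(-88 \right)} = -301089 - \left(\frac{239}{7} - \frac{681472}{7} - \frac{154880}{7}\right) = -301089 - - \frac{836113}{7} = -301089 + \left(- \frac{239}{7} + \frac{681472}{7} + \frac{154880}{7}\right) = -301089 + \frac{836113}{7} = - \frac{1271510}{7}$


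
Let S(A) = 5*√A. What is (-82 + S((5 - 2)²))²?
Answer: 4489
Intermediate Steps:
(-82 + S((5 - 2)²))² = (-82 + 5*√((5 - 2)²))² = (-82 + 5*√(3²))² = (-82 + 5*√9)² = (-82 + 5*3)² = (-82 + 15)² = (-67)² = 4489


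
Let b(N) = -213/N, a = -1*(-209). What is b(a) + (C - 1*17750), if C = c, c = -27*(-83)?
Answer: -3241594/209 ≈ -15510.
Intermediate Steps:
c = 2241
C = 2241
a = 209
b(a) + (C - 1*17750) = -213/209 + (2241 - 1*17750) = -213*1/209 + (2241 - 17750) = -213/209 - 15509 = -3241594/209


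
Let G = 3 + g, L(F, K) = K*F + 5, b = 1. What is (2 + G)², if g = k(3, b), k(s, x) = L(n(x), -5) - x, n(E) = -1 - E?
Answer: 361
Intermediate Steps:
L(F, K) = 5 + F*K (L(F, K) = F*K + 5 = 5 + F*K)
k(s, x) = 10 + 4*x (k(s, x) = (5 + (-1 - x)*(-5)) - x = (5 + (5 + 5*x)) - x = (10 + 5*x) - x = 10 + 4*x)
g = 14 (g = 10 + 4*1 = 10 + 4 = 14)
G = 17 (G = 3 + 14 = 17)
(2 + G)² = (2 + 17)² = 19² = 361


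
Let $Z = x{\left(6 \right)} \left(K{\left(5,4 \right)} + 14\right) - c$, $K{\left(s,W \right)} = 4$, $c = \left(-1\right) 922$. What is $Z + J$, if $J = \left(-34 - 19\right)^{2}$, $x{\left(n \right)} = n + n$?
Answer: $3947$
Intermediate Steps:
$x{\left(n \right)} = 2 n$
$c = -922$
$J = 2809$ ($J = \left(-53\right)^{2} = 2809$)
$Z = 1138$ ($Z = 2 \cdot 6 \left(4 + 14\right) - -922 = 12 \cdot 18 + 922 = 216 + 922 = 1138$)
$Z + J = 1138 + 2809 = 3947$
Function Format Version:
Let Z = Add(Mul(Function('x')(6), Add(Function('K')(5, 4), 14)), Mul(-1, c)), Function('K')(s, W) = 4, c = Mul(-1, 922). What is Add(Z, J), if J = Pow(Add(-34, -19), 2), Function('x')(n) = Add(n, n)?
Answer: 3947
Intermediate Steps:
Function('x')(n) = Mul(2, n)
c = -922
J = 2809 (J = Pow(-53, 2) = 2809)
Z = 1138 (Z = Add(Mul(Mul(2, 6), Add(4, 14)), Mul(-1, -922)) = Add(Mul(12, 18), 922) = Add(216, 922) = 1138)
Add(Z, J) = Add(1138, 2809) = 3947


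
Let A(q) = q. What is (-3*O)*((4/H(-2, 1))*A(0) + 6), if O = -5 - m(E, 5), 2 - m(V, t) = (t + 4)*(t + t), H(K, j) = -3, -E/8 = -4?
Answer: -1494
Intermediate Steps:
E = 32 (E = -8*(-4) = 32)
m(V, t) = 2 - 2*t*(4 + t) (m(V, t) = 2 - (t + 4)*(t + t) = 2 - (4 + t)*2*t = 2 - 2*t*(4 + t))
O = 83 (O = -5 - (2 - 8*5 - 2*5²) = -5 - (2 - 40 - 2*25) = -5 - (2 - 40 - 50) = -5 - 1*(-88) = -5 + 88 = 83)
(-3*O)*((4/H(-2, 1))*A(0) + 6) = (-3*83)*((4/(-3))*0 + 6) = -249*((4*(-⅓))*0 + 6) = -249*(-4/3*0 + 6) = -249*(0 + 6) = -249*6 = -1494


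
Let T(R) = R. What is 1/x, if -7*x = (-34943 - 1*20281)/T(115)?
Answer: 805/55224 ≈ 0.014577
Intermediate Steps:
x = 55224/805 (x = -(-34943 - 1*20281)/(7*115) = -(-34943 - 20281)/(7*115) = -(-55224)/(7*115) = -1/7*(-55224/115) = 55224/805 ≈ 68.601)
1/x = 1/(55224/805) = 805/55224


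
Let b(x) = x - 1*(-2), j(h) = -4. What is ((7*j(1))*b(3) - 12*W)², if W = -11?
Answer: 64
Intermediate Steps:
b(x) = 2 + x (b(x) = x + 2 = 2 + x)
((7*j(1))*b(3) - 12*W)² = ((7*(-4))*(2 + 3) - 12*(-11))² = (-28*5 + 132)² = (-140 + 132)² = (-8)² = 64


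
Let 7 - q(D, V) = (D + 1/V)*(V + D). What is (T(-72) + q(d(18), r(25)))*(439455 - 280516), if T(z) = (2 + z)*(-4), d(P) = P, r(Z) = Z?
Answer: -1941916702/25 ≈ -7.7677e+7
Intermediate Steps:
q(D, V) = 7 - (D + V)*(D + 1/V) (q(D, V) = 7 - (D + 1/V)*(V + D) = 7 - (D + 1/V)*(D + V) = 7 - (D + V)*(D + 1/V))
T(z) = -8 - 4*z
(T(-72) + q(d(18), r(25)))*(439455 - 280516) = ((-8 - 4*(-72)) + (6 - 1*18² - 1*18*25 - 1*18/25))*(439455 - 280516) = ((-8 + 288) + (6 - 1*324 - 450 - 1*18*1/25))*158939 = (280 + (6 - 324 - 450 - 18/25))*158939 = (280 - 19218/25)*158939 = -12218/25*158939 = -1941916702/25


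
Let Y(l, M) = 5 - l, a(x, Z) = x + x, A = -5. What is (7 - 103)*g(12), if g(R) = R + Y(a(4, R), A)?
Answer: -864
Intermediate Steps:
a(x, Z) = 2*x
g(R) = -3 + R (g(R) = R + (5 - 2*4) = R + (5 - 1*8) = R + (5 - 8) = R - 3 = -3 + R)
(7 - 103)*g(12) = (7 - 103)*(-3 + 12) = -96*9 = -864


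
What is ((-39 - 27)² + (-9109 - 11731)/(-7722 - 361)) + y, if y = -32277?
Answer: -225664603/8083 ≈ -27918.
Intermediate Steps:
((-39 - 27)² + (-9109 - 11731)/(-7722 - 361)) + y = ((-39 - 27)² + (-9109 - 11731)/(-7722 - 361)) - 32277 = ((-66)² - 20840/(-8083)) - 32277 = (4356 - 20840*(-1/8083)) - 32277 = (4356 + 20840/8083) - 32277 = 35230388/8083 - 32277 = -225664603/8083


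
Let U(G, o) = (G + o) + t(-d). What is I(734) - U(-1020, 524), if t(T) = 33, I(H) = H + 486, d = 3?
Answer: 1683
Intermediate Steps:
I(H) = 486 + H
U(G, o) = 33 + G + o (U(G, o) = (G + o) + 33 = 33 + G + o)
I(734) - U(-1020, 524) = (486 + 734) - (33 - 1020 + 524) = 1220 - 1*(-463) = 1220 + 463 = 1683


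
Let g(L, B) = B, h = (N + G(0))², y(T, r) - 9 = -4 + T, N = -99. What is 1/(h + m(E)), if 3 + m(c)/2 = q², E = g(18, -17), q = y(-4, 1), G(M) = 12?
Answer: 1/7565 ≈ 0.00013219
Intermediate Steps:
y(T, r) = 5 + T (y(T, r) = 9 + (-4 + T) = 5 + T)
q = 1 (q = 5 - 4 = 1)
h = 7569 (h = (-99 + 12)² = (-87)² = 7569)
E = -17
m(c) = -4 (m(c) = -6 + 2*1² = -6 + 2*1 = -6 + 2 = -4)
1/(h + m(E)) = 1/(7569 - 4) = 1/7565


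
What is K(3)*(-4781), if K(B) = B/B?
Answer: -4781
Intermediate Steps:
K(B) = 1
K(3)*(-4781) = 1*(-4781) = -4781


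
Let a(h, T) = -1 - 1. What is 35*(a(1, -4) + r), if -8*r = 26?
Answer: -735/4 ≈ -183.75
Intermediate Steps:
r = -13/4 (r = -⅛*26 = -13/4 ≈ -3.2500)
a(h, T) = -2
35*(a(1, -4) + r) = 35*(-2 - 13/4) = 35*(-21/4) = -735/4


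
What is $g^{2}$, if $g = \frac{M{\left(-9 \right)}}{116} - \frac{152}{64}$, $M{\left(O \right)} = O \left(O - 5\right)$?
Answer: $\frac{89401}{53824} \approx 1.661$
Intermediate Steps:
$M{\left(O \right)} = O \left(-5 + O\right)$
$g = - \frac{299}{232}$ ($g = \frac{\left(-9\right) \left(-5 - 9\right)}{116} - \frac{152}{64} = \left(-9\right) \left(-14\right) \frac{1}{116} - \frac{19}{8} = 126 \cdot \frac{1}{116} - \frac{19}{8} = \frac{63}{58} - \frac{19}{8} = - \frac{299}{232} \approx -1.2888$)
$g^{2} = \left(- \frac{299}{232}\right)^{2} = \frac{89401}{53824}$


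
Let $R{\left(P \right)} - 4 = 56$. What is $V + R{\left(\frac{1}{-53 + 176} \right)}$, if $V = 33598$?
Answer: $33658$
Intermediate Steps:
$R{\left(P \right)} = 60$ ($R{\left(P \right)} = 4 + 56 = 60$)
$V + R{\left(\frac{1}{-53 + 176} \right)} = 33598 + 60 = 33658$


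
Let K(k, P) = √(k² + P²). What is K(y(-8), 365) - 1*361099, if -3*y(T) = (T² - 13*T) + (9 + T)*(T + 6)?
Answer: -361099 + √1226581/3 ≈ -3.6073e+5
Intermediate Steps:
y(T) = -T²/3 + 13*T/3 - (6 + T)*(9 + T)/3 (y(T) = -((T² - 13*T) + (9 + T)*(T + 6))/3 = -((T² - 13*T) + (9 + T)*(6 + T))/3 = -((T² - 13*T) + (6 + T)*(9 + T))/3 = -(T² - 13*T + (6 + T)*(9 + T))/3 = -T²/3 + 13*T/3 - (6 + T)*(9 + T)/3)
K(k, P) = √(P² + k²)
K(y(-8), 365) - 1*361099 = √(365² + (-18 - ⅔*(-8) - ⅔*(-8)²)²) - 1*361099 = √(133225 + (-18 + 16/3 - ⅔*64)²) - 361099 = √(133225 + (-18 + 16/3 - 128/3)²) - 361099 = √(133225 + (-166/3)²) - 361099 = √(133225 + 27556/9) - 361099 = √(1226581/9) - 361099 = √1226581/3 - 361099 = -361099 + √1226581/3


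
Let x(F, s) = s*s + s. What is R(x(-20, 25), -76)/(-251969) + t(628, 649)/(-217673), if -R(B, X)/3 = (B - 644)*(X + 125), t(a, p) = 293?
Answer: 118160669/54846848137 ≈ 0.0021544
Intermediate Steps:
x(F, s) = s + s**2 (x(F, s) = s**2 + s = s + s**2)
R(B, X) = -3*(-644 + B)*(125 + X) (R(B, X) = -3*(B - 644)*(X + 125) = -3*(-644 + B)*(125 + X))
R(x(-20, 25), -76)/(-251969) + t(628, 649)/(-217673) = (241500 - 9375*(1 + 25) + 1932*(-76) - 3*25*(1 + 25)*(-76))/(-251969) + 293/(-217673) = (241500 - 9375*26 - 146832 - 3*25*26*(-76))*(-1/251969) + 293*(-1/217673) = (241500 - 375*650 - 146832 - 3*650*(-76))*(-1/251969) - 293/217673 = (241500 - 243750 - 146832 + 148200)*(-1/251969) - 293/217673 = -882*(-1/251969) - 293/217673 = 882/251969 - 293/217673 = 118160669/54846848137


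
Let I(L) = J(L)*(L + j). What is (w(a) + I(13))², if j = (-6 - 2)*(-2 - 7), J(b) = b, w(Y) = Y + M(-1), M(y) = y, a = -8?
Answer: 1201216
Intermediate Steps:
w(Y) = -1 + Y (w(Y) = Y - 1 = -1 + Y)
j = 72 (j = -8*(-9) = 72)
I(L) = L*(72 + L) (I(L) = L*(L + 72) = L*(72 + L))
(w(a) + I(13))² = ((-1 - 8) + 13*(72 + 13))² = (-9 + 13*85)² = (-9 + 1105)² = 1096² = 1201216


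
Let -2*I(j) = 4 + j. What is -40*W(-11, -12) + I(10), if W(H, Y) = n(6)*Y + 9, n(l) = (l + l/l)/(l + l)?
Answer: -87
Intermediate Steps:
n(l) = (1 + l)/(2*l) (n(l) = (l + 1)/((2*l)) = (1 + l)*(1/(2*l)) = (1 + l)/(2*l))
W(H, Y) = 9 + 7*Y/12 (W(H, Y) = ((½)*(1 + 6)/6)*Y + 9 = ((½)*(⅙)*7)*Y + 9 = 7*Y/12 + 9 = 9 + 7*Y/12)
I(j) = -2 - j/2 (I(j) = -(4 + j)/2 = -2 - j/2)
-40*W(-11, -12) + I(10) = -40*(9 + (7/12)*(-12)) + (-2 - ½*10) = -40*(9 - 7) + (-2 - 5) = -40*2 - 7 = -80 - 7 = -87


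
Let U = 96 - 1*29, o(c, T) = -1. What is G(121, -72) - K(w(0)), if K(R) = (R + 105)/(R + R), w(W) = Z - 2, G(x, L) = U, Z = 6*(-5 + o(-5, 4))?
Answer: 5159/76 ≈ 67.882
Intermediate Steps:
Z = -36 (Z = 6*(-5 - 1) = 6*(-6) = -36)
U = 67 (U = 96 - 29 = 67)
G(x, L) = 67
w(W) = -38 (w(W) = -36 - 2 = -38)
K(R) = (105 + R)/(2*R) (K(R) = (105 + R)/((2*R)) = (105 + R)*(1/(2*R)) = (105 + R)/(2*R))
G(121, -72) - K(w(0)) = 67 - (105 - 38)/(2*(-38)) = 67 - (-1)*67/(2*38) = 67 - 1*(-67/76) = 67 + 67/76 = 5159/76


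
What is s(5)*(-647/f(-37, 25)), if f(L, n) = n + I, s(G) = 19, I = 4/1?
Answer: -12293/29 ≈ -423.90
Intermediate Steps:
I = 4 (I = 4*1 = 4)
f(L, n) = 4 + n (f(L, n) = n + 4 = 4 + n)
s(5)*(-647/f(-37, 25)) = 19*(-647/(4 + 25)) = 19*(-647/29) = -12293/29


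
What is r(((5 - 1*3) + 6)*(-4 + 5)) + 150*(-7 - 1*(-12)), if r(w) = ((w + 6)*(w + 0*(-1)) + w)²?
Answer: 15150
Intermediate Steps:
r(w) = (w + w*(6 + w))² (r(w) = ((6 + w)*(w + 0) + w)² = ((6 + w)*w + w)² = (w*(6 + w) + w)² = (w + w*(6 + w))²)
r(((5 - 1*3) + 6)*(-4 + 5)) + 150*(-7 - 1*(-12)) = (((5 - 1*3) + 6)*(-4 + 5))²*(7 + ((5 - 1*3) + 6)*(-4 + 5))² + 150*(-7 - 1*(-12)) = (((5 - 3) + 6)*1)²*(7 + ((5 - 3) + 6)*1)² + 150*(-7 + 12) = ((2 + 6)*1)²*(7 + (2 + 6)*1)² + 150*5 = (8*1)²*(7 + 8*1)² + 750 = 8²*(7 + 8)² + 750 = 64*15² + 750 = 64*225 + 750 = 14400 + 750 = 15150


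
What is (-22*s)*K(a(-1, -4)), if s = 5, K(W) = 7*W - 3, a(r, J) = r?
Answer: 1100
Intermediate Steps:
K(W) = -3 + 7*W
(-22*s)*K(a(-1, -4)) = (-22*5)*(-3 + 7*(-1)) = -110*(-3 - 7) = -110*(-10) = 1100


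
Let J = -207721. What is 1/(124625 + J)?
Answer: -1/83096 ≈ -1.2034e-5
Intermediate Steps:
1/(124625 + J) = 1/(124625 - 207721) = 1/(-83096) = -1/83096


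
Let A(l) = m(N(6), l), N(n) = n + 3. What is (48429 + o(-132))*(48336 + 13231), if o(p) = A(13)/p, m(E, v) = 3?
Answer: 11926507375/4 ≈ 2.9816e+9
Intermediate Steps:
N(n) = 3 + n
A(l) = 3
o(p) = 3/p
(48429 + o(-132))*(48336 + 13231) = (48429 + 3/(-132))*(48336 + 13231) = (48429 + 3*(-1/132))*61567 = (48429 - 1/44)*61567 = (2130875/44)*61567 = 11926507375/4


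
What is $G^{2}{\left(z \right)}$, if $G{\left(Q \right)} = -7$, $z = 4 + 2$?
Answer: $49$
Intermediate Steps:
$z = 6$
$G^{2}{\left(z \right)} = \left(-7\right)^{2} = 49$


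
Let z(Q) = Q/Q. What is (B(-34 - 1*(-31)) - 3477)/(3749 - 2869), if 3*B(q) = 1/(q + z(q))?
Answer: -20863/5280 ≈ -3.9513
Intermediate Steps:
z(Q) = 1
B(q) = 1/(3*(1 + q)) (B(q) = 1/(3*(q + 1)) = 1/(3*(1 + q)))
(B(-34 - 1*(-31)) - 3477)/(3749 - 2869) = (1/(3*(1 + (-34 - 1*(-31)))) - 3477)/(3749 - 2869) = (1/(3*(1 + (-34 + 31))) - 3477)/880 = (1/(3*(1 - 3)) - 3477)*(1/880) = ((1/3)/(-2) - 3477)*(1/880) = ((1/3)*(-1/2) - 3477)*(1/880) = (-1/6 - 3477)*(1/880) = -20863/6*1/880 = -20863/5280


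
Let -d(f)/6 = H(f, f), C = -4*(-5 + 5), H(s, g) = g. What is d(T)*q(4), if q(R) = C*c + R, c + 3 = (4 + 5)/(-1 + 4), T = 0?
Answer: 0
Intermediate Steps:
C = 0 (C = -4*0 = 0)
c = 0 (c = -3 + (4 + 5)/(-1 + 4) = -3 + 9/3 = -3 + 9*(⅓) = -3 + 3 = 0)
d(f) = -6*f
q(R) = R (q(R) = 0*0 + R = 0 + R = R)
d(T)*q(4) = -6*0*4 = 0*4 = 0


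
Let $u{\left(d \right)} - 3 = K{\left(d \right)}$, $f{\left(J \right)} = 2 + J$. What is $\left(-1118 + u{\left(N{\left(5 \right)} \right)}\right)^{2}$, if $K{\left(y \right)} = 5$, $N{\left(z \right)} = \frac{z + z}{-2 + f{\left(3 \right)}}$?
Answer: $1232100$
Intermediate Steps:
$N{\left(z \right)} = \frac{2 z}{3}$ ($N{\left(z \right)} = \frac{z + z}{-2 + \left(2 + 3\right)} = \frac{2 z}{-2 + 5} = \frac{2 z}{3}$)
$u{\left(d \right)} = 8$ ($u{\left(d \right)} = 3 + 5 = 8$)
$\left(-1118 + u{\left(N{\left(5 \right)} \right)}\right)^{2} = \left(-1118 + 8\right)^{2} = \left(-1110\right)^{2} = 1232100$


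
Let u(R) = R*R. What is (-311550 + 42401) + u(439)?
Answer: -76428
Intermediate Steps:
u(R) = R²
(-311550 + 42401) + u(439) = (-311550 + 42401) + 439² = -269149 + 192721 = -76428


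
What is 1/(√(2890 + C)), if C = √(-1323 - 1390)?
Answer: (2890 + I*√2713)^(-½) ≈ 0.018599 - 0.0001676*I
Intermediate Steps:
C = I*√2713 (C = √(-2713) = I*√2713 ≈ 52.086*I)
1/(√(2890 + C)) = 1/(√(2890 + I*√2713)) = (2890 + I*√2713)^(-½)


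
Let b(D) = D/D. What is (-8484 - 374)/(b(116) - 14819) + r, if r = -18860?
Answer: -139729311/7409 ≈ -18859.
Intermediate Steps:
b(D) = 1
(-8484 - 374)/(b(116) - 14819) + r = (-8484 - 374)/(1 - 14819) - 18860 = -8858/(-14818) - 18860 = -8858*(-1/14818) - 18860 = 4429/7409 - 18860 = -139729311/7409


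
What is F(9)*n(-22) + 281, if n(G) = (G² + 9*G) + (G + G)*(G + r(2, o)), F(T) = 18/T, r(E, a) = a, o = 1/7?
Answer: 19435/7 ≈ 2776.4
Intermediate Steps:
o = ⅐ (o = 1*(⅐) = ⅐ ≈ 0.14286)
n(G) = G² + 9*G + 2*G*(⅐ + G) (n(G) = (G² + 9*G) + (G + G)*(G + ⅐) = (G² + 9*G) + (2*G)*(⅐ + G) = (G² + 9*G) + 2*G*(⅐ + G) = G² + 9*G + 2*G*(⅐ + G))
F(9)*n(-22) + 281 = (18/9)*((⅐)*(-22)*(65 + 21*(-22))) + 281 = (18*(⅑))*((⅐)*(-22)*(65 - 462)) + 281 = 2*((⅐)*(-22)*(-397)) + 281 = 2*(8734/7) + 281 = 17468/7 + 281 = 19435/7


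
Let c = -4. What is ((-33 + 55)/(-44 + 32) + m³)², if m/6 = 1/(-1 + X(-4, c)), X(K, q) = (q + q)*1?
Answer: 13225/2916 ≈ 4.5353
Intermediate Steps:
X(K, q) = 2*q (X(K, q) = (2*q)*1 = 2*q)
m = -⅔ (m = 6/(-1 + 2*(-4)) = 6/(-1 - 8) = 6/(-9) = 6*(-⅑) = -⅔ ≈ -0.66667)
((-33 + 55)/(-44 + 32) + m³)² = ((-33 + 55)/(-44 + 32) + (-⅔)³)² = (22/(-12) - 8/27)² = (22*(-1/12) - 8/27)² = (-11/6 - 8/27)² = (-115/54)² = 13225/2916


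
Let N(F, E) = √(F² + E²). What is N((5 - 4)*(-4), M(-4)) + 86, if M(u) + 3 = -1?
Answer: 86 + 4*√2 ≈ 91.657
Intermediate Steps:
M(u) = -4 (M(u) = -3 - 1 = -4)
N(F, E) = √(E² + F²)
N((5 - 4)*(-4), M(-4)) + 86 = √((-4)² + ((5 - 4)*(-4))²) + 86 = √(16 + (1*(-4))²) + 86 = √(16 + (-4)²) + 86 = √(16 + 16) + 86 = √32 + 86 = 4*√2 + 86 = 86 + 4*√2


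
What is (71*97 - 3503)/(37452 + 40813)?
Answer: 3384/78265 ≈ 0.043238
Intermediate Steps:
(71*97 - 3503)/(37452 + 40813) = (6887 - 3503)/78265 = 3384*(1/78265) = 3384/78265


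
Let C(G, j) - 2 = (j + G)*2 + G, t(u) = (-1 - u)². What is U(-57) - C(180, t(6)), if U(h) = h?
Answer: -697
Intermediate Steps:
C(G, j) = 2 + 2*j + 3*G (C(G, j) = 2 + ((j + G)*2 + G) = 2 + ((G + j)*2 + G) = 2 + ((2*G + 2*j) + G) = 2 + (2*j + 3*G) = 2 + 2*j + 3*G)
U(-57) - C(180, t(6)) = -57 - (2 + 2*(1 + 6)² + 3*180) = -57 - (2 + 2*7² + 540) = -57 - (2 + 2*49 + 540) = -57 - (2 + 98 + 540) = -57 - 1*640 = -57 - 640 = -697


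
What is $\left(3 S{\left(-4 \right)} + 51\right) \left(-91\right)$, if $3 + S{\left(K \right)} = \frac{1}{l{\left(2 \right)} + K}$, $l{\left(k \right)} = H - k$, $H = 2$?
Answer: $- \frac{15015}{4} \approx -3753.8$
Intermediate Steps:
$l{\left(k \right)} = 2 - k$
$S{\left(K \right)} = -3 + \frac{1}{K}$ ($S{\left(K \right)} = -3 + \frac{1}{\left(2 - 2\right) + K} = -3 + \frac{1}{0 + K} = -3 + \frac{1}{K}$)
$\left(3 S{\left(-4 \right)} + 51\right) \left(-91\right) = \left(3 \left(-3 + \frac{1}{-4}\right) + 51\right) \left(-91\right) = \left(3 \left(-3 - \frac{1}{4}\right) + 51\right) \left(-91\right) = \left(3 \left(- \frac{13}{4}\right) + 51\right) \left(-91\right) = \left(- \frac{39}{4} + 51\right) \left(-91\right) = \frac{165}{4} \left(-91\right) = - \frac{15015}{4}$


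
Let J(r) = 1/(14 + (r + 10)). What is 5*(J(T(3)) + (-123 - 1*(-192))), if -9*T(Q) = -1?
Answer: 74910/217 ≈ 345.21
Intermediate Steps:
T(Q) = ⅑ (T(Q) = -⅑*(-1) = ⅑)
J(r) = 1/(24 + r) (J(r) = 1/(14 + (10 + r)) = 1/(24 + r))
5*(J(T(3)) + (-123 - 1*(-192))) = 5*(1/(24 + ⅑) + (-123 - 1*(-192))) = 5*(1/(217/9) + (-123 + 192)) = 5*(9/217 + 69) = 5*(14982/217) = 74910/217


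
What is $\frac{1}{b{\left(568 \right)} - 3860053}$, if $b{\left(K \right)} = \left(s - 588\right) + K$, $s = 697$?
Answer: $- \frac{1}{3859376} \approx -2.5911 \cdot 10^{-7}$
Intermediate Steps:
$b{\left(K \right)} = 109 + K$ ($b{\left(K \right)} = \left(697 - 588\right) + K = 109 + K$)
$\frac{1}{b{\left(568 \right)} - 3860053} = \frac{1}{\left(109 + 568\right) - 3860053} = \frac{1}{677 - 3860053} = \frac{1}{-3859376} = - \frac{1}{3859376}$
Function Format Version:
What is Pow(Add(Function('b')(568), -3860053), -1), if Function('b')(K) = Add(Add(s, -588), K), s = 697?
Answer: Rational(-1, 3859376) ≈ -2.5911e-7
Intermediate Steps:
Function('b')(K) = Add(109, K) (Function('b')(K) = Add(Add(697, -588), K) = Add(109, K))
Pow(Add(Function('b')(568), -3860053), -1) = Pow(Add(Add(109, 568), -3860053), -1) = Pow(Add(677, -3860053), -1) = Pow(-3859376, -1) = Rational(-1, 3859376)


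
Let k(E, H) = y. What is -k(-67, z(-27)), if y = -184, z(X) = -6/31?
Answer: 184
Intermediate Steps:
z(X) = -6/31 (z(X) = -6*1/31 = -6/31)
k(E, H) = -184
-k(-67, z(-27)) = -1*(-184) = 184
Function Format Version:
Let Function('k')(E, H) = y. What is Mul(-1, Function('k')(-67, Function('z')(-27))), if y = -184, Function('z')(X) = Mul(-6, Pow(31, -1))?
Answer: 184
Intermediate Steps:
Function('z')(X) = Rational(-6, 31) (Function('z')(X) = Mul(-6, Rational(1, 31)) = Rational(-6, 31))
Function('k')(E, H) = -184
Mul(-1, Function('k')(-67, Function('z')(-27))) = Mul(-1, -184) = 184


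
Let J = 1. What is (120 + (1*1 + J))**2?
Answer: 14884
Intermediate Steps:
(120 + (1*1 + J))**2 = (120 + (1*1 + 1))**2 = (120 + (1 + 1))**2 = (120 + 2)**2 = 122**2 = 14884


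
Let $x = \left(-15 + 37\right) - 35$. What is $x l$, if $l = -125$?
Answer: $1625$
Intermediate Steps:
$x = -13$ ($x = 22 - 35 = -13$)
$x l = \left(-13\right) \left(-125\right) = 1625$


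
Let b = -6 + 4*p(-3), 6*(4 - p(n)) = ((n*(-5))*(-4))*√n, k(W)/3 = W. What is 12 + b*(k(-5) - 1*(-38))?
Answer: 242 + 920*I*√3 ≈ 242.0 + 1593.5*I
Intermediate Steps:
k(W) = 3*W
p(n) = 4 - 10*n^(3/2)/3 (p(n) = 4 - (n*(-5))*(-4)*√n/6 = 4 - -5*n*(-4)*√n/6 = 4 - 20*n*√n/6 = 4 - 10*n^(3/2)/3)
b = 10 + 40*I*√3 (b = -6 + 4*(4 - (-10)*I*√3) = -6 + 4*(4 + 10*I*√3) = -6 + (16 + 40*I*√3) = 10 + 40*I*√3 ≈ 10.0 + 69.282*I)
12 + b*(k(-5) - 1*(-38)) = 12 + (10 + 40*I*√3)*(3*(-5) - 1*(-38)) = 12 + (10 + 40*I*√3)*(-15 + 38) = 12 + (10 + 40*I*√3)*23 = 12 + (230 + 920*I*√3) = 242 + 920*I*√3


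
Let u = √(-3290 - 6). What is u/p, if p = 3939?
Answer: 4*I*√206/3939 ≈ 0.014575*I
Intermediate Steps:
u = 4*I*√206 (u = √(-3296) = 4*I*√206 ≈ 57.411*I)
u/p = (4*I*√206)/3939 = (4*I*√206)*(1/3939) = 4*I*√206/3939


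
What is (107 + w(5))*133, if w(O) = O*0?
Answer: 14231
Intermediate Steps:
w(O) = 0
(107 + w(5))*133 = (107 + 0)*133 = 107*133 = 14231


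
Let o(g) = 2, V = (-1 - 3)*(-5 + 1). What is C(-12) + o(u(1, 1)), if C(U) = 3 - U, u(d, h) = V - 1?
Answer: 17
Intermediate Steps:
V = 16 (V = -4*(-4) = 16)
u(d, h) = 15 (u(d, h) = 16 - 1 = 15)
C(-12) + o(u(1, 1)) = (3 - 1*(-12)) + 2 = (3 + 12) + 2 = 15 + 2 = 17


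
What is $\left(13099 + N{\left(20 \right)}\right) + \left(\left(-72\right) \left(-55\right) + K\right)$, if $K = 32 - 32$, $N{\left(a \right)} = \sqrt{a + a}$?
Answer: $17059 + 2 \sqrt{10} \approx 17065.0$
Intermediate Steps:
$N{\left(a \right)} = \sqrt{2} \sqrt{a}$ ($N{\left(a \right)} = \sqrt{2 a} = \sqrt{2} \sqrt{a}$)
$K = 0$
$\left(13099 + N{\left(20 \right)}\right) + \left(\left(-72\right) \left(-55\right) + K\right) = \left(13099 + \sqrt{2} \sqrt{20}\right) + \left(\left(-72\right) \left(-55\right) + 0\right) = \left(13099 + \sqrt{2} \cdot 2 \sqrt{5}\right) + \left(3960 + 0\right) = \left(13099 + 2 \sqrt{10}\right) + 3960 = 17059 + 2 \sqrt{10}$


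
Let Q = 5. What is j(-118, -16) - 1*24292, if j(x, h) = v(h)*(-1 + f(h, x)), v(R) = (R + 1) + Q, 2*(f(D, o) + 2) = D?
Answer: -24182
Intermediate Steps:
f(D, o) = -2 + D/2
v(R) = 6 + R (v(R) = (R + 1) + 5 = (1 + R) + 5 = 6 + R)
j(x, h) = (-3 + h/2)*(6 + h) (j(x, h) = (6 + h)*(-1 + (-2 + h/2)) = (6 + h)*(-3 + h/2) = (-3 + h/2)*(6 + h))
j(-118, -16) - 1*24292 = (-18 + (½)*(-16)²) - 1*24292 = (-18 + (½)*256) - 24292 = (-18 + 128) - 24292 = 110 - 24292 = -24182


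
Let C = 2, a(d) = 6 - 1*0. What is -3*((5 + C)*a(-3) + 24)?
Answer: -198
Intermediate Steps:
a(d) = 6 (a(d) = 6 + 0 = 6)
-3*((5 + C)*a(-3) + 24) = -3*((5 + 2)*6 + 24) = -3*(7*6 + 24) = -3*(42 + 24) = -3*66 = -198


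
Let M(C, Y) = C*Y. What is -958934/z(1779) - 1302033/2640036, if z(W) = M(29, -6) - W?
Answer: 120432257675/245523348 ≈ 490.51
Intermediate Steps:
z(W) = -174 - W (z(W) = 29*(-6) - W = -174 - W)
-958934/z(1779) - 1302033/2640036 = -958934/(-174 - 1*1779) - 1302033/2640036 = -958934/(-174 - 1779) - 1302033*1/2640036 = -958934/(-1953) - 434011/880012 = -958934*(-1/1953) - 434011/880012 = 958934/1953 - 434011/880012 = 120432257675/245523348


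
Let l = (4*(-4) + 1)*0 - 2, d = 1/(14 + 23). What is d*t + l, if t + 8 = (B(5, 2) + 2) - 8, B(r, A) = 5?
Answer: -83/37 ≈ -2.2432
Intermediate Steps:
d = 1/37 ≈ 0.027027
l = -2 (l = (-16 + 1)*0 - 2 = -15*0 - 2 = 0 - 2 = -2)
t = -9 (t = -8 + ((5 + 2) - 8) = -8 + (7 - 8) = -8 - 1 = -9)
d*t + l = (1/37)*(-9) - 2 = -9/37 - 2 = -83/37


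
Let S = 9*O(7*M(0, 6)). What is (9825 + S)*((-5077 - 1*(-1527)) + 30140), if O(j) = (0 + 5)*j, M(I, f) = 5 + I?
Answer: 303126000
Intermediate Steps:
O(j) = 5*j
S = 1575 (S = 9*(5*(7*(5 + 0))) = 9*(5*(7*5)) = 9*(5*35) = 9*175 = 1575)
(9825 + S)*((-5077 - 1*(-1527)) + 30140) = (9825 + 1575)*((-5077 - 1*(-1527)) + 30140) = 11400*((-5077 + 1527) + 30140) = 11400*(-3550 + 30140) = 11400*26590 = 303126000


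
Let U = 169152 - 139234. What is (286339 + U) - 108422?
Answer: 207835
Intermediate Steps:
U = 29918
(286339 + U) - 108422 = (286339 + 29918) - 108422 = 316257 - 108422 = 207835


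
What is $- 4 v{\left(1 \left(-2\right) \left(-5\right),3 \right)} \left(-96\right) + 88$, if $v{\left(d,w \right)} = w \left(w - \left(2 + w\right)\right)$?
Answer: $-2216$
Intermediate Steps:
$v{\left(d,w \right)} = - 2 w$ ($v{\left(d,w \right)} = w \left(-2\right) = - 2 w$)
$- 4 v{\left(1 \left(-2\right) \left(-5\right),3 \right)} \left(-96\right) + 88 = - 4 \left(\left(-2\right) 3\right) \left(-96\right) + 88 = \left(-4\right) \left(-6\right) \left(-96\right) + 88 = 24 \left(-96\right) + 88 = -2304 + 88 = -2216$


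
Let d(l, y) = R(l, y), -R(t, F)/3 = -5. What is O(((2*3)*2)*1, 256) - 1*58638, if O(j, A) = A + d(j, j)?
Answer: -58367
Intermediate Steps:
R(t, F) = 15 (R(t, F) = -3*(-5) = 15)
d(l, y) = 15
O(j, A) = 15 + A (O(j, A) = A + 15 = 15 + A)
O(((2*3)*2)*1, 256) - 1*58638 = (15 + 256) - 1*58638 = 271 - 58638 = -58367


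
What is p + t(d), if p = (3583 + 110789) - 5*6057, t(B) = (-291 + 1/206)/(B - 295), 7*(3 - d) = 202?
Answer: 38905456427/462676 ≈ 84088.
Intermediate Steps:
d = -181/7 (d = 3 - ⅐*202 = 3 - 202/7 = -181/7 ≈ -25.857)
t(B) = -59945/(206*(-295 + B)) (t(B) = (-291 + 1/206)/(-295 + B) = -59945/(206*(-295 + B)))
p = 84087 (p = 114372 - 1*30285 = 114372 - 30285 = 84087)
p + t(d) = 84087 - 59945/(-60770 + 206*(-181/7)) = 84087 - 59945/(-60770 - 37286/7) = 84087 - 59945/(-462676/7) = 84087 - 59945*(-7/462676) = 84087 + 419615/462676 = 38905456427/462676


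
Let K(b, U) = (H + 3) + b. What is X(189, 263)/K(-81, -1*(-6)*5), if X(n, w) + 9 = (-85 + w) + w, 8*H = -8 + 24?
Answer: -108/19 ≈ -5.6842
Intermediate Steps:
H = 2 (H = (-8 + 24)/8 = (⅛)*16 = 2)
K(b, U) = 5 + b (K(b, U) = (2 + 3) + b = 5 + b)
X(n, w) = -94 + 2*w (X(n, w) = -9 + ((-85 + w) + w) = -9 + (-85 + 2*w) = -94 + 2*w)
X(189, 263)/K(-81, -1*(-6)*5) = (-94 + 2*263)/(5 - 81) = (-94 + 526)/(-76) = 432*(-1/76) = -108/19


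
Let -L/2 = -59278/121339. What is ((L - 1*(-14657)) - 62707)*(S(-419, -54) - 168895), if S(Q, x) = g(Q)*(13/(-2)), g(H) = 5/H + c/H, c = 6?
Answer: 412586818912541799/50841041 ≈ 8.1152e+9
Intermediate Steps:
g(H) = 11/H (g(H) = 5/H + 6/H = 11/H)
S(Q, x) = -143/(2*Q) (S(Q, x) = (11/Q)*(13/(-2)) = (11/Q)*(13*(-½)) = (11/Q)*(-13/2) = -143/(2*Q))
L = 118556/121339 (L = -(-118556)/121339 = -2*(-59278/121339) = 118556/121339 ≈ 0.97706)
((L - 1*(-14657)) - 62707)*(S(-419, -54) - 168895) = ((118556/121339 - 1*(-14657)) - 62707)*(-143/2/(-419) - 168895) = ((118556/121339 + 14657) - 62707)*(-143/2*(-1/419) - 168895) = (1778584279/121339 - 62707)*(143/838 - 168895) = -5830220394/121339*(-141533867/838) = 412586818912541799/50841041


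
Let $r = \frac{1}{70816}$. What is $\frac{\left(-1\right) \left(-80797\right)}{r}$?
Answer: $5721720352$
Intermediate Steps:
$r = \frac{1}{70816} \approx 1.4121 \cdot 10^{-5}$
$\frac{\left(-1\right) \left(-80797\right)}{r} = \left(-1\right) \left(-80797\right) \frac{1}{\frac{1}{70816}} = 80797 \cdot 70816 = 5721720352$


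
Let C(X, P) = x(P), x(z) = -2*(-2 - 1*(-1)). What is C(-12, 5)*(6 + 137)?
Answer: 286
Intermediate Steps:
x(z) = 2 (x(z) = -2*(-2 + 1) = -2*(-1) = 2)
C(X, P) = 2
C(-12, 5)*(6 + 137) = 2*(6 + 137) = 2*143 = 286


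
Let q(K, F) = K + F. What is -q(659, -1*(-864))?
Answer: -1523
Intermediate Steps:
q(K, F) = F + K
-q(659, -1*(-864)) = -(-1*(-864) + 659) = -(864 + 659) = -1*1523 = -1523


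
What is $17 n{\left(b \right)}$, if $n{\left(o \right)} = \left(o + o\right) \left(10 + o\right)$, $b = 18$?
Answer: $17136$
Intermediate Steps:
$n{\left(o \right)} = 2 o \left(10 + o\right)$
$17 n{\left(b \right)} = 17 \cdot 2 \cdot 18 \left(10 + 18\right) = 17 \cdot 2 \cdot 18 \cdot 28 = 17 \cdot 1008 = 17136$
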